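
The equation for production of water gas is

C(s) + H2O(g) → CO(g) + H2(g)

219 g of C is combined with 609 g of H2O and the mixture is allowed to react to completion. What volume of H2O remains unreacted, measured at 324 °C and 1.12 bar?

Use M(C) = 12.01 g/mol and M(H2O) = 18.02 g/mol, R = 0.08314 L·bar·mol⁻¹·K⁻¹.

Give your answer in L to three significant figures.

n(C) = 219 / 12.01 = 18.23 mol
n(H2O) = 609 / 18.02 = 33.80 mol
For 18.23 mol C, stoichiometry requires (1/1) × 18.23 = 18.23 mol H2O; 33.80 mol is available, so C is limiting.
n(H2O) consumed = (1/1) × 18.23 = 18.23 mol; remaining = 33.80 − 18.23 = 15.57 mol
V(H2O) = nRT/P = 15.57 × 0.08314 × 597.15 / 1.12 = 690.2 L

690 L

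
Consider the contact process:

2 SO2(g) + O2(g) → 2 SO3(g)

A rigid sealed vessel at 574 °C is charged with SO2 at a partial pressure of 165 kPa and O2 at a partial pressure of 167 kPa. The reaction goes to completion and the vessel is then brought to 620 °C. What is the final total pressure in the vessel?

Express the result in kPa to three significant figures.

263 kPa

With V and T fixed, P_i ∝ n_i, so the mole ratios apply directly to partial pressures at 574 °C.
P(O2) required for 165 kPa of SO2 = (1/2) × 165 = 82.50 kPa; available 167 kPa, so SO2 is limiting.
P(O2) remaining = 167 − (1/2) × 165 = 84.50 kPa
P(gaseous products) = (2)/2 × 165 = 165.0 kPa
P_total at 574 °C = 84.50 + 165.0 = 249.5 kPa
Scaling to 620 °C: P = 249.5 × 893.15/847.15 = 263.0 kPa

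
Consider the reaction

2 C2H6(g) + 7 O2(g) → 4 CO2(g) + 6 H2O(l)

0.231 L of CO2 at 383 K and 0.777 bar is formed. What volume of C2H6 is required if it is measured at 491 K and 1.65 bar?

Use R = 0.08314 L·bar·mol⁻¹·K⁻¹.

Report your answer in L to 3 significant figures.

n(CO2) = PV/RT = (0.777 × 0.231) / (0.08314 × 383) = 0.005637 mol
n(C2H6) = (2/4) × 0.005637 = 0.002818 mol
V = nRT/P = 0.002818 × 0.08314 × 491 / 1.65 = 0.06972 L

0.0697 L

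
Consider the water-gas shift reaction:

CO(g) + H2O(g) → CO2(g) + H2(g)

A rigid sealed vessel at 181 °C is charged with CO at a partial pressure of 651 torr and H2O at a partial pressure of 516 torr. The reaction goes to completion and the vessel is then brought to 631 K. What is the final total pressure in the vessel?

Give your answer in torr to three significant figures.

1620 torr

At constant V, partial pressures at 181 °C are proportional to moles, so apply stoichiometry directly to pressures.
P(H2O) required for 651 torr of CO = (1/1) × 651 = 651.0 torr; available 516 torr, so H2O is limiting.
P(CO) remaining = 651 − (1/1) × 516 = 135.0 torr
P(gaseous products) = (1+1)/1 × 516 = 1032 torr
P_total at 181 °C = 135.0 + 1032 = 1167 torr
Scaling to 631 K: P = 1167 × 631/454.15 = 1621 torr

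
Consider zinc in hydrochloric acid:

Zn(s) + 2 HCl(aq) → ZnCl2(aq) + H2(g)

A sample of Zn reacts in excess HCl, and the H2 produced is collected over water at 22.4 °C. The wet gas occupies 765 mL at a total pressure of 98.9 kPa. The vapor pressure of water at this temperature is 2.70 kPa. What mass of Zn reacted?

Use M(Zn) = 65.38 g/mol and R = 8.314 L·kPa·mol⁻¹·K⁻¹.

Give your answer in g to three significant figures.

P(H2) = 98.9 − 2.70 = 96.20 kPa
n(H2) = PV/RT = (96.20 × 0.7650) / (8.314 × 295.55) = 0.02995 mol
n(Zn) = (1/1) × 0.02995 = 0.02995 mol
m(Zn) = 0.02995 × 65.38 = 1.958 g

1.96 g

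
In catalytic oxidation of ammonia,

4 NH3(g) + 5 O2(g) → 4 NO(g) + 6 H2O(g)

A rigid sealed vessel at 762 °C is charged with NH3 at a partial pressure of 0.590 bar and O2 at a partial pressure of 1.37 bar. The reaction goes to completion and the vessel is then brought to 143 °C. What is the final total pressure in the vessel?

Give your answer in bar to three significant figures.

At constant V, partial pressures at 762 °C are proportional to moles, so apply stoichiometry directly to pressures.
P(O2) required for 0.590 bar of NH3 = (5/4) × 0.590 = 0.7375 bar; available 1.37 bar, so NH3 is limiting.
P(O2) remaining = 1.37 − (5/4) × 0.590 = 0.6325 bar
P(gaseous products) = (4+6)/4 × 0.590 = 1.475 bar
P_total at 762 °C = 0.6325 + 1.475 = 2.107 bar
Scaling to 143 °C: P = 2.107 × 416.15/1035.15 = 0.8471 bar

0.847 bar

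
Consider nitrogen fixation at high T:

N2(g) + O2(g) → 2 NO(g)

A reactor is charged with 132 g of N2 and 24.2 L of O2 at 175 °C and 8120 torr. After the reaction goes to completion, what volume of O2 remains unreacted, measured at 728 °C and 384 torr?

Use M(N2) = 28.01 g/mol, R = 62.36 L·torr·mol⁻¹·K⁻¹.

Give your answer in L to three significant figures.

n(N2) = 132 / 28.01 = 4.713 mol
n(O2) = PV/RT = (8120 × 24.2) / (62.36 × 448.15) = 7.031 mol
For 4.713 mol N2, stoichiometry requires (1/1) × 4.713 = 4.713 mol O2; 7.031 mol is available, so N2 is limiting.
n(O2) consumed = (1/1) × 4.713 = 4.713 mol; remaining = 7.031 − 4.713 = 2.318 mol
V(O2) = nRT/P = 2.318 × 62.36 × 1001.15 / 384 = 376.9 L

377 L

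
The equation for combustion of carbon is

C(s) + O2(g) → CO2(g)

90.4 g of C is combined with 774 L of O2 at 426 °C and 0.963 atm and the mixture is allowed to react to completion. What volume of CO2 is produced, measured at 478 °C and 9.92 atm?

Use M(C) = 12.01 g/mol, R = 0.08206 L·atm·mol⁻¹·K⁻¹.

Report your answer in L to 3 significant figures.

n(C) = 90.4 / 12.01 = 7.527 mol
n(O2) = PV/RT = (0.963 × 774) / (0.08206 × 699.15) = 12.99 mol
For 7.527 mol C, stoichiometry requires (1/1) × 7.527 = 7.527 mol O2; 12.99 mol is available, so C is limiting.
n(CO2) = (1/1) × 7.527 = 7.527 mol
V(CO2) = nRT/P = 7.527 × 0.08206 × 751.15 / 9.92 = 46.77 L

46.8 L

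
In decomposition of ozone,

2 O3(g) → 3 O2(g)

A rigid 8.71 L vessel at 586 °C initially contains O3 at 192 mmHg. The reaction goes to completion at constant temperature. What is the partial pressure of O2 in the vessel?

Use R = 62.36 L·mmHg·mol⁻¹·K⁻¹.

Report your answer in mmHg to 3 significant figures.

288 mmHg

n(O3)₀ = PV/RT = (192 × 8.71) / (62.36 × 859.15) = 0.03121 mol
n(O2) = (3/2) × 0.03121 = 0.04682 mol
P(O2) = nRT/V = 0.04682 × 62.36 × 859.15 / 8.71 = 288.0 mmHg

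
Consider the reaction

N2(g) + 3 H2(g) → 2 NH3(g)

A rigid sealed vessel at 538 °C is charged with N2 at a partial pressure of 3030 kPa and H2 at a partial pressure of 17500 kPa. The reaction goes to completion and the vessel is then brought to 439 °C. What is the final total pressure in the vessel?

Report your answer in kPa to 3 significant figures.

12700 kPa

With V and T fixed, P_i ∝ n_i, so the mole ratios apply directly to partial pressures at 538 °C.
P(H2) required for 3030 kPa of N2 = (3/1) × 3030 = 9090 kPa; available 17500 kPa, so N2 is limiting.
P(H2) remaining = 17500 − (3/1) × 3030 = 8410 kPa
P(gaseous products) = (2)/1 × 3030 = 6060 kPa
P_total at 538 °C = 8410 + 6060 = 14470 kPa
Scaling to 439 °C: P = 14470 × 712.15/811.15 = 12700 kPa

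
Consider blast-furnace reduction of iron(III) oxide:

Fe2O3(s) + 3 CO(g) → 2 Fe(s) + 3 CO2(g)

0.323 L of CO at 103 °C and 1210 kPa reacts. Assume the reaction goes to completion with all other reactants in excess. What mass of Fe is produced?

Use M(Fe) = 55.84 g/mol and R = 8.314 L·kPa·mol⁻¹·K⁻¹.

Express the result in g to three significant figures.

n(CO) = PV/RT = (1210 × 0.323) / (8.314 × 376.15) = 0.1250 mol
n(Fe) = (2/3) × 0.1250 = 0.08333 mol
m(Fe) = 0.08333 × 55.84 = 4.653 g

4.65 g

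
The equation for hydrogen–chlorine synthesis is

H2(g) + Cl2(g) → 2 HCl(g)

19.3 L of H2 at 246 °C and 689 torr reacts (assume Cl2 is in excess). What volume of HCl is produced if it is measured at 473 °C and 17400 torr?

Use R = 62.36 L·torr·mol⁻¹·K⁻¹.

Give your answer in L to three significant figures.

2.20 L

n(H2) = PV/RT = (689 × 19.3) / (62.36 × 519.15) = 0.4107 mol
n(HCl) = (2/1) × 0.4107 = 0.8214 mol
V = nRT/P = 0.8214 × 62.36 × 746.15 / 17400 = 2.197 L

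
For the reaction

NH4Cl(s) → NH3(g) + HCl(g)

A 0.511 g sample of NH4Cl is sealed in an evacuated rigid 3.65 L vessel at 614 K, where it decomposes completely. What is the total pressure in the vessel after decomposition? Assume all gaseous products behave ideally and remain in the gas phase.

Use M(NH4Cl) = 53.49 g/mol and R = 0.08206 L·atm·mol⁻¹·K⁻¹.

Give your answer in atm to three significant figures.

0.264 atm

n(NH4Cl) = 0.511 / 53.49 = 0.009553 mol
n(gas produced) = (2/1) × 0.009553 = 0.01911 mol
P = nRT/V = 0.01911 × 0.08206 × 614 / 3.65 = 0.2638 atm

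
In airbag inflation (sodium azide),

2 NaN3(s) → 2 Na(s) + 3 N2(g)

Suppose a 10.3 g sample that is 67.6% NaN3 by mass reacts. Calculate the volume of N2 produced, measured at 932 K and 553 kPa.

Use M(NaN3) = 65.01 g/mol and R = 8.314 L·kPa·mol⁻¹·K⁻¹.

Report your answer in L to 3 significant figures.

2.25 L

mass of NaN3 = 10.3 × 67.6/100 = 6.963 g
n(NaN3) = 6.963 / 65.01 = 0.1071 mol
n(N2) = (3/2) × 0.1071 = 0.1607 mol
V = nRT/P = 0.1607 × 8.314 × 932 / 553 = 2.252 L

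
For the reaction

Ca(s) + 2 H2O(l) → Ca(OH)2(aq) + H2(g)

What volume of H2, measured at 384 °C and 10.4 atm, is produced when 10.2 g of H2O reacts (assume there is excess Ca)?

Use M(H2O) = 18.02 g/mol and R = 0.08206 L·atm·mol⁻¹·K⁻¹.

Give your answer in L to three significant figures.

n(H2O) = 10.20 / 18.02 = 0.5660 mol
n(H2) = (1/2) × 0.5660 = 0.2830 mol
V = nRT/P = 0.2830 × 0.08206 × 657.15 / 10.4 = 1.467 L

1.47 L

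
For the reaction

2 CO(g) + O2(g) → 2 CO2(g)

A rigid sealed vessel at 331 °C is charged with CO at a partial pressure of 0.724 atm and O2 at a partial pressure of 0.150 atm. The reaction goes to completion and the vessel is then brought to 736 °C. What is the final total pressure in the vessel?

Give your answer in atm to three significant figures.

With V and T fixed, P_i ∝ n_i, so the mole ratios apply directly to partial pressures at 331 °C.
P(O2) required for 0.724 atm of CO = (1/2) × 0.724 = 0.3620 atm; available 0.150 atm, so O2 is limiting.
P(CO) remaining = 0.724 − (2/1) × 0.150 = 0.4240 atm
P(gaseous products) = (2)/1 × 0.150 = 0.3000 atm
P_total at 331 °C = 0.4240 + 0.3000 = 0.7240 atm
Scaling to 736 °C: P = 0.7240 × 1009.15/604.15 = 1.209 atm

1.21 atm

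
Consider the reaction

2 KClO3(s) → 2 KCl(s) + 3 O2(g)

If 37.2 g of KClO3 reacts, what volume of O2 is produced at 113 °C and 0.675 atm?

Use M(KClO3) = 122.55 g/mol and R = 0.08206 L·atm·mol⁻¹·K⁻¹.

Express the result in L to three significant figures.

n(KClO3) = 37.20 / 122.55 = 0.3035 mol
n(O2) = (3/2) × 0.3035 = 0.4552 mol
V = nRT/P = 0.4552 × 0.08206 × 386.15 / 0.675 = 21.37 L

21.4 L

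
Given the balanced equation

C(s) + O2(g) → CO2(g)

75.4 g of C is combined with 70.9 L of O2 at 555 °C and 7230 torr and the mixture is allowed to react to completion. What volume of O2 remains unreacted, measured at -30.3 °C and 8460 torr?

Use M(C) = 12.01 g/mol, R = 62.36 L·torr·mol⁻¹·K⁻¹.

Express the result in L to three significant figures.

n(C) = 75.4 / 12.01 = 6.278 mol
n(O2) = PV/RT = (7230 × 70.9) / (62.36 × 828.15) = 9.926 mol
For 6.278 mol C, stoichiometry requires (1/1) × 6.278 = 6.278 mol O2; 9.926 mol is available, so C is limiting.
n(O2) consumed = (1/1) × 6.278 = 6.278 mol; remaining = 9.926 − 6.278 = 3.648 mol
V(O2) = nRT/P = 3.648 × 62.36 × 242.85 / 8460 = 6.530 L

6.53 L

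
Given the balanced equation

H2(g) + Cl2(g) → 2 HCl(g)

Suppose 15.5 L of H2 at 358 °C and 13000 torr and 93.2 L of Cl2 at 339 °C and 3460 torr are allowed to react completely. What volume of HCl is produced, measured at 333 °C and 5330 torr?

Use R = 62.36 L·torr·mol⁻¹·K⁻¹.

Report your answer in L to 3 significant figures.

n(H2) = PV/RT = (13000 × 15.5) / (62.36 × 631.15) = 5.120 mol
n(Cl2) = PV/RT = (3460 × 93.2) / (62.36 × 612.15) = 8.447 mol
For 5.120 mol H2, stoichiometry requires (1/1) × 5.120 = 5.120 mol Cl2; 8.447 mol is available, so H2 is limiting.
n(HCl) = (2/1) × 5.120 = 10.24 mol
V(HCl) = nRT/P = 10.24 × 62.36 × 606.15 / 5330 = 72.62 L

72.6 L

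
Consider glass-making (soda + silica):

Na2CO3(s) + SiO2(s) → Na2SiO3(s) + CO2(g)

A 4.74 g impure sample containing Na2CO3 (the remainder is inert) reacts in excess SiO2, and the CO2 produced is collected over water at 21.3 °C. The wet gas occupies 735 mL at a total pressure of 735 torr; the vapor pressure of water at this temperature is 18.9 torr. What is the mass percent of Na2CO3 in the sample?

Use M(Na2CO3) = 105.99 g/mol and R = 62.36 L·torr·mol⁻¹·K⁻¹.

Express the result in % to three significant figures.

64.1 %

P(CO2) = 735 − 18.9 = 716.1 torr
n(CO2) = PV/RT = (716.1 × 0.7350) / (62.36 × 294.45) = 0.02866 mol
n(Na2CO3) = (1/1) × 0.02866 = 0.02866 mol
m(Na2CO3) = 0.02866 × 105.99 = 3.038 g
%Na2CO3 = 3.038 / 4.74 × 100 = 64.09%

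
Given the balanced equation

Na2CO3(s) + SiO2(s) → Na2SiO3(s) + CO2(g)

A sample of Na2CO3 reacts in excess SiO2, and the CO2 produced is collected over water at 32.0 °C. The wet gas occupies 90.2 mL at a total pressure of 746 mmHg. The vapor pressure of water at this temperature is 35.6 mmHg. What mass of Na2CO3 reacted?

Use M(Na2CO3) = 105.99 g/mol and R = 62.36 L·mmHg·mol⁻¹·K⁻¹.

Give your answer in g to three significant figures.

P(CO2) = 746 − 35.6 = 710.4 mmHg
n(CO2) = PV/RT = (710.4 × 0.09020) / (62.36 × 305.15) = 0.003367 mol
n(Na2CO3) = (1/1) × 0.003367 = 0.003367 mol
m(Na2CO3) = 0.003367 × 105.99 = 0.3569 g

0.357 g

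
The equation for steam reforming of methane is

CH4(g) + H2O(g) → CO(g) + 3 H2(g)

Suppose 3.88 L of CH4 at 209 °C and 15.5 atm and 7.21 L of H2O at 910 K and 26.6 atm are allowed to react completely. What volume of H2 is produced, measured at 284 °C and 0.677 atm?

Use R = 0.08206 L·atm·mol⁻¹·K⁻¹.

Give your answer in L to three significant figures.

308 L

n(CH4) = PV/RT = (15.5 × 3.88) / (0.08206 × 482.15) = 1.520 mol
n(H2O) = PV/RT = (26.6 × 7.21) / (0.08206 × 910) = 2.568 mol
For 1.520 mol CH4, stoichiometry requires (1/1) × 1.520 = 1.520 mol H2O; 2.568 mol is available, so CH4 is limiting.
n(H2) = (3/1) × 1.520 = 4.560 mol
V(H2) = nRT/P = 4.560 × 0.08206 × 557.15 / 0.677 = 307.9 L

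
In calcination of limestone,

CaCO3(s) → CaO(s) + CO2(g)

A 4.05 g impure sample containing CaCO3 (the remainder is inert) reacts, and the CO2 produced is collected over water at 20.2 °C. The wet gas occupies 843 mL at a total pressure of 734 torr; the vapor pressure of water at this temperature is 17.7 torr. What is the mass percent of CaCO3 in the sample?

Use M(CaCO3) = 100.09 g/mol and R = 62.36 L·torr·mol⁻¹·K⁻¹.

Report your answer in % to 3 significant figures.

81.6 %

P(CO2) = 734 − 17.7 = 716.3 torr
n(CO2) = PV/RT = (716.3 × 0.8430) / (62.36 × 293.35) = 0.03301 mol
n(CaCO3) = (1/1) × 0.03301 = 0.03301 mol
m(CaCO3) = 0.03301 × 100.09 = 3.304 g
%CaCO3 = 3.304 / 4.05 × 100 = 81.58%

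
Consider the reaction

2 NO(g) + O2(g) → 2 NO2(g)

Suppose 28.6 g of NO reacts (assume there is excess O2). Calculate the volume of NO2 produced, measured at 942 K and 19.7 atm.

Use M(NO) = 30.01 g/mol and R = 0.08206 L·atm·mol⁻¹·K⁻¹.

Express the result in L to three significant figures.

3.74 L

n(NO) = 28.60 / 30.01 = 0.9530 mol
n(NO2) = (2/2) × 0.9530 = 0.9530 mol
V = nRT/P = 0.9530 × 0.08206 × 942 / 19.7 = 3.739 L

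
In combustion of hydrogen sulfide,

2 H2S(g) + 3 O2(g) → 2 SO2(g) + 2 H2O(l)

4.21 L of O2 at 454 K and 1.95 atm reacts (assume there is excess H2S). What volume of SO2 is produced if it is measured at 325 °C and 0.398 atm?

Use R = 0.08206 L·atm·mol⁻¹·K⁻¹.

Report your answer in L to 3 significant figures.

18.1 L

n(O2) = PV/RT = (1.95 × 4.21) / (0.08206 × 454) = 0.2204 mol
n(SO2) = (2/3) × 0.2204 = 0.1469 mol
V = nRT/P = 0.1469 × 0.08206 × 598.15 / 0.398 = 18.12 L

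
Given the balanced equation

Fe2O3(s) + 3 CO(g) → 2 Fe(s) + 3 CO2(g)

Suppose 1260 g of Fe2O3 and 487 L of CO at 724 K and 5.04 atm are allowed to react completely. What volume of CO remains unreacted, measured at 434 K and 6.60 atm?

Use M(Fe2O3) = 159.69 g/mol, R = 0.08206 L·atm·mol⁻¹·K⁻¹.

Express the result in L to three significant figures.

n(Fe2O3) = 1260 / 159.69 = 7.890 mol
n(CO) = PV/RT = (5.04 × 487) / (0.08206 × 724) = 41.31 mol
For 7.890 mol Fe2O3, stoichiometry requires (3/1) × 7.890 = 23.67 mol CO; 41.31 mol is available, so Fe2O3 is limiting.
n(CO) consumed = (3/1) × 7.890 = 23.67 mol; remaining = 41.31 − 23.67 = 17.64 mol
V(CO) = nRT/P = 17.64 × 0.08206 × 434 / 6.60 = 95.19 L

95.2 L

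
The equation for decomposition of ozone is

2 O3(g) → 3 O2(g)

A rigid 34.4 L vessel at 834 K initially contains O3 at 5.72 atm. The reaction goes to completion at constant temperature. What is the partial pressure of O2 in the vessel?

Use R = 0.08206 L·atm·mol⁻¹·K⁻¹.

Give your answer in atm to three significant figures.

8.58 atm

n(O3)₀ = PV/RT = (5.72 × 34.4) / (0.08206 × 834) = 2.875 mol
n(O2) = (3/2) × 2.875 = 4.312 mol
P(O2) = nRT/V = 4.312 × 0.08206 × 834 / 34.4 = 8.579 atm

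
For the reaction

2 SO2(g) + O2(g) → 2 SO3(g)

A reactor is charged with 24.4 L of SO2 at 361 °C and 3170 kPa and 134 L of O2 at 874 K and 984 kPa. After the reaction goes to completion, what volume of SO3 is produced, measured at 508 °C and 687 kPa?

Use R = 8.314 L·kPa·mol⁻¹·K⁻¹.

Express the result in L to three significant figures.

139 L

n(SO2) = PV/RT = (3170 × 24.4) / (8.314 × 634.15) = 14.67 mol
n(O2) = PV/RT = (984 × 134) / (8.314 × 874) = 18.15 mol
For 14.67 mol SO2, stoichiometry requires (1/2) × 14.67 = 7.335 mol O2; 18.15 mol is available, so SO2 is limiting.
n(SO3) = (2/2) × 14.67 = 14.67 mol
V(SO3) = nRT/P = 14.67 × 8.314 × 781.15 / 687 = 138.7 L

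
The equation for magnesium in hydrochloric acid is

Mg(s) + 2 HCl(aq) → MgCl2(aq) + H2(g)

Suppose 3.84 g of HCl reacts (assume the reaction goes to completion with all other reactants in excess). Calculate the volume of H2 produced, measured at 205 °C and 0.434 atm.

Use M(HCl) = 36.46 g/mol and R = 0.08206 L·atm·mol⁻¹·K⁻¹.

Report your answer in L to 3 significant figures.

n(HCl) = 3.840 / 36.46 = 0.1053 mol
n(H2) = (1/2) × 0.1053 = 0.05265 mol
V = nRT/P = 0.05265 × 0.08206 × 478.15 / 0.434 = 4.760 L

4.76 L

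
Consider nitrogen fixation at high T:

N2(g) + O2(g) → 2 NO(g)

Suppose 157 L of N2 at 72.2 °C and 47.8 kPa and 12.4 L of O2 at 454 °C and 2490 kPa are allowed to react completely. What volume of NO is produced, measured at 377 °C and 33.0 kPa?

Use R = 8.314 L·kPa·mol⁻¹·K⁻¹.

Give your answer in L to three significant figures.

856 L

n(N2) = PV/RT = (47.8 × 157) / (8.314 × 345.35) = 2.614 mol
n(O2) = PV/RT = (2490 × 12.4) / (8.314 × 727.15) = 5.107 mol
For 2.614 mol N2, stoichiometry requires (1/1) × 2.614 = 2.614 mol O2; 5.107 mol is available, so N2 is limiting.
n(NO) = (2/1) × 2.614 = 5.228 mol
V(NO) = nRT/P = 5.228 × 8.314 × 650.15 / 33.0 = 856.3 L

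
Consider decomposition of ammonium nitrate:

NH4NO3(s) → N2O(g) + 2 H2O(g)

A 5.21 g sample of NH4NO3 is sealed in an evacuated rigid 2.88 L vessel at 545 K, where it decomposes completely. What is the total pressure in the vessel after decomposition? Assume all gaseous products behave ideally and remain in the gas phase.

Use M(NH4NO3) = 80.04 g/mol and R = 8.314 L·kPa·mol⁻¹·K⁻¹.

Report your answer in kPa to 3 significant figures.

307 kPa

n(NH4NO3) = 5.21 / 80.04 = 0.06509 mol
n(gas produced) = (3/1) × 0.06509 = 0.1953 mol
P = nRT/V = 0.1953 × 8.314 × 545 / 2.88 = 307.3 kPa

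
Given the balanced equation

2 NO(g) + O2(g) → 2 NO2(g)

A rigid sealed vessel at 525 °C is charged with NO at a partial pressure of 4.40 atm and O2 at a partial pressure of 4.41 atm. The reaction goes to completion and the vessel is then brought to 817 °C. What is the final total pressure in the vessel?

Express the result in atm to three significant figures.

Because the vessel is rigid and T is held at 525 °C, work the stoichiometry in partial pressures (P_i = n_iRT/V).
P(O2) required for 4.40 atm of NO = (1/2) × 4.40 = 2.200 atm; available 4.41 atm, so NO is limiting.
P(O2) remaining = 4.41 − (1/2) × 4.40 = 2.210 atm
P(gaseous products) = (2)/2 × 4.40 = 4.400 atm
P_total at 525 °C = 2.210 + 4.400 = 6.610 atm
Scaling to 817 °C: P = 6.610 × 1090.15/798.15 = 9.028 atm

9.03 atm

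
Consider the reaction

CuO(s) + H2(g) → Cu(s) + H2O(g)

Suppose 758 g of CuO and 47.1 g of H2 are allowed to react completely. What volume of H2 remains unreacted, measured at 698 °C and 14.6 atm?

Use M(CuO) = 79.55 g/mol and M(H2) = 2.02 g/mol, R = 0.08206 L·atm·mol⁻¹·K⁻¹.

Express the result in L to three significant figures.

75.3 L

n(CuO) = 758 / 79.55 = 9.529 mol
n(H2) = 47.1 / 2.02 = 23.32 mol
For 9.529 mol CuO, stoichiometry requires (1/1) × 9.529 = 9.529 mol H2; 23.32 mol is available, so CuO is limiting.
n(H2) consumed = (1/1) × 9.529 = 9.529 mol; remaining = 23.32 − 9.529 = 13.79 mol
V(H2) = nRT/P = 13.79 × 0.08206 × 971.15 / 14.6 = 75.27 L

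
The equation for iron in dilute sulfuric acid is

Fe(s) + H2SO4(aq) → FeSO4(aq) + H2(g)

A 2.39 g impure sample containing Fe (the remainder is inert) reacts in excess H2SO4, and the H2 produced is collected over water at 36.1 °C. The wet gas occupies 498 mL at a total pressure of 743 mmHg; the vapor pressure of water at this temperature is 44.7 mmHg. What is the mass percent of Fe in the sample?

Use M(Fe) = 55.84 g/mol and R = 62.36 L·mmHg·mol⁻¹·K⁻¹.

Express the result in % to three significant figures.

42.1 %

P(H2) = 743 − 44.7 = 698.3 mmHg
n(H2) = PV/RT = (698.3 × 0.4980) / (62.36 × 309.25) = 0.01803 mol
n(Fe) = (1/1) × 0.01803 = 0.01803 mol
m(Fe) = 0.01803 × 55.84 = 1.007 g
%Fe = 1.007 / 2.39 × 100 = 42.13%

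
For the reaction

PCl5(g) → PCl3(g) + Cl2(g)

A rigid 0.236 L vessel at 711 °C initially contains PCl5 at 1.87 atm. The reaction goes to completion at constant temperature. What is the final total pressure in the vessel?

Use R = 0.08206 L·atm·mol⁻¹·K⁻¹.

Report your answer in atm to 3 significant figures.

At constant T and V, P ∝ n(gas): 1 mol gas → 2 mol gas.
P_final = (2/1) × 1.87 = 3.740 atm

3.74 atm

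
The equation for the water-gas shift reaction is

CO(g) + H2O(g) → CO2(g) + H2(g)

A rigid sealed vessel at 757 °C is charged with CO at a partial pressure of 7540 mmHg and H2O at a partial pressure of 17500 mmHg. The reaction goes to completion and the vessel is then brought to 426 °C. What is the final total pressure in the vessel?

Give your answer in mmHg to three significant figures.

Because the vessel is rigid and T is held at 757 °C, work the stoichiometry in partial pressures (P_i = n_iRT/V).
P(H2O) required for 7540 mmHg of CO = (1/1) × 7540 = 7540 mmHg; available 17500 mmHg, so CO is limiting.
P(H2O) remaining = 17500 − (1/1) × 7540 = 9960 mmHg
P(gaseous products) = (1+1)/1 × 7540 = 15080 mmHg
P_total at 757 °C = 9960 + 15080 = 25040 mmHg
Scaling to 426 °C: P = 25040 × 699.15/1030.15 = 16990 mmHg

17000 mmHg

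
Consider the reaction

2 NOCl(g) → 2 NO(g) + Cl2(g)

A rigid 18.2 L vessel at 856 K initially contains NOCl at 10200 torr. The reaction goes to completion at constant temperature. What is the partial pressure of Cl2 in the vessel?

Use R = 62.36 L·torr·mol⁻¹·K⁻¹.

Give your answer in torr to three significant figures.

n(NOCl)₀ = PV/RT = (10200 × 18.2) / (62.36 × 856) = 3.478 mol
n(Cl2) = (1/2) × 3.478 = 1.739 mol
P(Cl2) = nRT/V = 1.739 × 62.36 × 856 / 18.2 = 5100 torr

5100 torr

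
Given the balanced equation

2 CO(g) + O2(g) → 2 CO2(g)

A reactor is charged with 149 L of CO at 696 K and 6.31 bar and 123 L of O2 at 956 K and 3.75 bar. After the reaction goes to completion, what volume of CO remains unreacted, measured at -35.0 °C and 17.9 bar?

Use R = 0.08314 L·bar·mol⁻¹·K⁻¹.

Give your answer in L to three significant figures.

5.13 L

n(CO) = PV/RT = (6.31 × 149) / (0.08314 × 696) = 16.25 mol
n(O2) = PV/RT = (3.75 × 123) / (0.08314 × 956) = 5.803 mol
For 16.25 mol CO, stoichiometry requires (1/2) × 16.25 = 8.125 mol O2; 5.803 mol is available, so O2 is limiting.
n(CO) consumed = (2/1) × 5.803 = 11.61 mol; remaining = 16.25 − 11.61 = 4.640 mol
V(CO) = nRT/P = 4.640 × 0.08314 × 238.15 / 17.9 = 5.132 L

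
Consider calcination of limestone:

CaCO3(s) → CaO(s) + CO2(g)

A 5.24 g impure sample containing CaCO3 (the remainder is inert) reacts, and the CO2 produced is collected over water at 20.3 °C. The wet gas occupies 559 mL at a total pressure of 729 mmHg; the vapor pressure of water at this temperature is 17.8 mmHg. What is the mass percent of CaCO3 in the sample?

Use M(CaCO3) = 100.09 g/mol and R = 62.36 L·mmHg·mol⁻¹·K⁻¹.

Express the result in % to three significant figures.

41.5 %

P(CO2) = 729 − 17.8 = 711.2 mmHg
n(CO2) = PV/RT = (711.2 × 0.5590) / (62.36 × 293.45) = 0.02173 mol
n(CaCO3) = (1/1) × 0.02173 = 0.02173 mol
m(CaCO3) = 0.02173 × 100.09 = 2.175 g
%CaCO3 = 2.175 / 5.24 × 100 = 41.51%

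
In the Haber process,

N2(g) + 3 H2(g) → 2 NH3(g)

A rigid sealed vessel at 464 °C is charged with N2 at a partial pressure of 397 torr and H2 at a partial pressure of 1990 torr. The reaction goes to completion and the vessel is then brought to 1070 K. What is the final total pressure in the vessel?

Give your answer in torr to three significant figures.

2310 torr

At constant V, partial pressures at 464 °C are proportional to moles, so apply stoichiometry directly to pressures.
P(H2) required for 397 torr of N2 = (3/1) × 397 = 1191 torr; available 1990 torr, so N2 is limiting.
P(H2) remaining = 1990 − (3/1) × 397 = 799.0 torr
P(gaseous products) = (2)/1 × 397 = 794.0 torr
P_total at 464 °C = 799.0 + 794.0 = 1593 torr
Scaling to 1070 K: P = 1593 × 1070/737.15 = 2312 torr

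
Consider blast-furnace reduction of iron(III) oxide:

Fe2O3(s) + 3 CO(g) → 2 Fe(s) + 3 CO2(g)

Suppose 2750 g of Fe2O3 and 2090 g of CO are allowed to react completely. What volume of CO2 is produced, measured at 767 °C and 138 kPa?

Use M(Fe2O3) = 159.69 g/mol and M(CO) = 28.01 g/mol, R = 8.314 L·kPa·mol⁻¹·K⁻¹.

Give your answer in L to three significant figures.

3240 L

n(Fe2O3) = 2750 / 159.69 = 17.22 mol
n(CO) = 2090 / 28.01 = 74.62 mol
For 17.22 mol Fe2O3, stoichiometry requires (3/1) × 17.22 = 51.66 mol CO; 74.62 mol is available, so Fe2O3 is limiting.
n(CO2) = (3/1) × 17.22 = 51.66 mol
V(CO2) = nRT/P = 51.66 × 8.314 × 1040.15 / 138 = 3237 L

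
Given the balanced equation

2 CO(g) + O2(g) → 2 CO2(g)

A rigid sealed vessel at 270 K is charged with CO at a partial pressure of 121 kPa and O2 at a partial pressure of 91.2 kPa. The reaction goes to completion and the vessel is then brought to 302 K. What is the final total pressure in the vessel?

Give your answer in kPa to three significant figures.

170 kPa

With V and T fixed, P_i ∝ n_i, so the mole ratios apply directly to partial pressures at 270 K.
P(O2) required for 121 kPa of CO = (1/2) × 121 = 60.50 kPa; available 91.2 kPa, so CO is limiting.
P(O2) remaining = 91.2 − (1/2) × 121 = 30.70 kPa
P(gaseous products) = (2)/2 × 121 = 121.0 kPa
P_total at 270 K = 30.70 + 121.0 = 151.7 kPa
Scaling to 302 K: P = 151.7 × 302/270 = 169.7 kPa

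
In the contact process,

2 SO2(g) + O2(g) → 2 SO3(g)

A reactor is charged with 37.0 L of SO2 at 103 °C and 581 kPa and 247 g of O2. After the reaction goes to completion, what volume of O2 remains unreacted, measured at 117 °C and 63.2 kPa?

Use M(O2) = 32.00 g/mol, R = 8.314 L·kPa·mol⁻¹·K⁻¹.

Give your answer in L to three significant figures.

220 L

n(SO2) = PV/RT = (581 × 37.0) / (8.314 × 376.15) = 6.874 mol
n(O2) = 247 / 32.00 = 7.719 mol
For 6.874 mol SO2, stoichiometry requires (1/2) × 6.874 = 3.437 mol O2; 7.719 mol is available, so SO2 is limiting.
n(O2) consumed = (1/2) × 6.874 = 3.437 mol; remaining = 7.719 − 3.437 = 4.282 mol
V(O2) = nRT/P = 4.282 × 8.314 × 390.15 / 63.2 = 219.8 L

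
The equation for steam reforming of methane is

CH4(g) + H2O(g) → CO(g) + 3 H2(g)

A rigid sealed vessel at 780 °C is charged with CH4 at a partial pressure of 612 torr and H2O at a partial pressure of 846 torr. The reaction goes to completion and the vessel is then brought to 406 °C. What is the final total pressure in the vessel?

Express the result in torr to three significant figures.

1730 torr

Because the vessel is rigid and T is held at 780 °C, work the stoichiometry in partial pressures (P_i = n_iRT/V).
P(H2O) required for 612 torr of CH4 = (1/1) × 612 = 612.0 torr; available 846 torr, so CH4 is limiting.
P(H2O) remaining = 846 − (1/1) × 612 = 234.0 torr
P(gaseous products) = (1+3)/1 × 612 = 2448 torr
P_total at 780 °C = 234.0 + 2448 = 2682 torr
Scaling to 406 °C: P = 2682 × 679.15/1053.15 = 1730 torr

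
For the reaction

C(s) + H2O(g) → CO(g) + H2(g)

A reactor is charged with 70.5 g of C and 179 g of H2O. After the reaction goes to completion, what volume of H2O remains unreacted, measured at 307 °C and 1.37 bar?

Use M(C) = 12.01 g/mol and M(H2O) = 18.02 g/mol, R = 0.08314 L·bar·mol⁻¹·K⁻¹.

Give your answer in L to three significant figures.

n(C) = 70.5 / 12.01 = 5.870 mol
n(H2O) = 179 / 18.02 = 9.933 mol
For 5.870 mol C, stoichiometry requires (1/1) × 5.870 = 5.870 mol H2O; 9.933 mol is available, so C is limiting.
n(H2O) consumed = (1/1) × 5.870 = 5.870 mol; remaining = 9.933 − 5.870 = 4.063 mol
V(H2O) = nRT/P = 4.063 × 0.08314 × 580.15 / 1.37 = 143.0 L

143 L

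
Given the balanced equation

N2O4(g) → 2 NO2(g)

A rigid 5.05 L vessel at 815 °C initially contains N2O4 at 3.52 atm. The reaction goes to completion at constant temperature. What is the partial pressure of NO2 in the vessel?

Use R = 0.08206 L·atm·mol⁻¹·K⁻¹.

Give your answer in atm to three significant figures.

n(N2O4)₀ = PV/RT = (3.52 × 5.05) / (0.08206 × 1088.15) = 0.1991 mol
n(NO2) = (2/1) × 0.1991 = 0.3982 mol
P(NO2) = nRT/V = 0.3982 × 0.08206 × 1088.15 / 5.05 = 7.041 atm

7.04 atm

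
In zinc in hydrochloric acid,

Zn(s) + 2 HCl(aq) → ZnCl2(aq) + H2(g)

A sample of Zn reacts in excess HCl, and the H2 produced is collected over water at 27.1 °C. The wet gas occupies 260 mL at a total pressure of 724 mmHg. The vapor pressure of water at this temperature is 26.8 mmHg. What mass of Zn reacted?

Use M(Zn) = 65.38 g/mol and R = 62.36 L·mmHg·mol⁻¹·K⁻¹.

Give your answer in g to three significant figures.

P(H2) = 724 − 26.8 = 697.2 mmHg
n(H2) = PV/RT = (697.2 × 0.2600) / (62.36 × 300.25) = 0.009681 mol
n(Zn) = (1/1) × 0.009681 = 0.009681 mol
m(Zn) = 0.009681 × 65.38 = 0.6329 g

0.633 g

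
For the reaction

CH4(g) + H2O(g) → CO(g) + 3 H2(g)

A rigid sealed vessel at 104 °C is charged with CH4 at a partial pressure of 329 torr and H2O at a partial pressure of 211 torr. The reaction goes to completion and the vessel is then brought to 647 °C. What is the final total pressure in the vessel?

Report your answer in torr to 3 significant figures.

Because the vessel is rigid and T is held at 104 °C, work the stoichiometry in partial pressures (P_i = n_iRT/V).
P(H2O) required for 329 torr of CH4 = (1/1) × 329 = 329.0 torr; available 211 torr, so H2O is limiting.
P(CH4) remaining = 329 − (1/1) × 211 = 118.0 torr
P(gaseous products) = (1+3)/1 × 211 = 844.0 torr
P_total at 104 °C = 118.0 + 844.0 = 962.0 torr
Scaling to 647 °C: P = 962.0 × 920.15/377.15 = 2347 torr

2350 torr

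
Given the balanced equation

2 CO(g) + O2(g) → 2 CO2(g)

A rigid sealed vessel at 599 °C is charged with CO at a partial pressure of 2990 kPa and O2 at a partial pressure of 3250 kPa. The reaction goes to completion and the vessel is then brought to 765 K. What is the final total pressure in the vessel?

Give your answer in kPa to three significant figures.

At constant V, partial pressures at 599 °C are proportional to moles, so apply stoichiometry directly to pressures.
P(O2) required for 2990 kPa of CO = (1/2) × 2990 = 1495 kPa; available 3250 kPa, so CO is limiting.
P(O2) remaining = 3250 − (1/2) × 2990 = 1755 kPa
P(gaseous products) = (2)/2 × 2990 = 2990 kPa
P_total at 599 °C = 1755 + 2990 = 4745 kPa
Scaling to 765 K: P = 4745 × 765/872.15 = 4162 kPa

4160 kPa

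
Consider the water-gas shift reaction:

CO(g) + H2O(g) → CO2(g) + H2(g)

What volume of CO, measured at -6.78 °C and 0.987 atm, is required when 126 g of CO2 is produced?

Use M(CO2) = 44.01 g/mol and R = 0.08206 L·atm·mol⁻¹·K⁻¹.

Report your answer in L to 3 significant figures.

n(CO2) = 126.0 / 44.01 = 2.863 mol
n(CO) = (1/1) × 2.863 = 2.863 mol
V = nRT/P = 2.863 × 0.08206 × 266.37 / 0.987 = 63.40 L

63.4 L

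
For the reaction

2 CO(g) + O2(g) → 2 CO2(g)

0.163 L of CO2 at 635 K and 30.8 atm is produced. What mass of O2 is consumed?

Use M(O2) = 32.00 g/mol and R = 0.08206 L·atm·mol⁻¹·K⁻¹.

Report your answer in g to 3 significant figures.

n(CO2) = PV/RT = (30.8 × 0.163) / (0.08206 × 635) = 0.09635 mol
n(O2) = (1/2) × 0.09635 = 0.04818 mol
m(O2) = 0.04818 × 32.00 = 1.542 g

1.54 g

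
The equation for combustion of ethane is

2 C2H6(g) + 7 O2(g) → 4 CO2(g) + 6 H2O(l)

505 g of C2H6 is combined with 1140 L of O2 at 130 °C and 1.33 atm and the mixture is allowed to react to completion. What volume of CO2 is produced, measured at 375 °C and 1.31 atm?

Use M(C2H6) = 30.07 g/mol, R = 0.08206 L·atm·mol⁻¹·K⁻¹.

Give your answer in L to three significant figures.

n(C2H6) = 505 / 30.07 = 16.79 mol
n(O2) = PV/RT = (1.33 × 1140) / (0.08206 × 403.15) = 45.83 mol
For 16.79 mol C2H6, stoichiometry requires (7/2) × 16.79 = 58.77 mol O2; 45.83 mol is available, so O2 is limiting.
n(CO2) = (4/7) × 45.83 = 26.19 mol
V(CO2) = nRT/P = 26.19 × 0.08206 × 648.15 / 1.31 = 1063 L

1060 L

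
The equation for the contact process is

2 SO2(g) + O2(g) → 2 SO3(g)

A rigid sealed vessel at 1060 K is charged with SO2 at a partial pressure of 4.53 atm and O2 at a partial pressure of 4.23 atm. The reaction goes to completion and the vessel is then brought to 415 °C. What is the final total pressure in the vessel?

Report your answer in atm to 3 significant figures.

4.22 atm

Because the vessel is rigid and T is held at 1060 K, work the stoichiometry in partial pressures (P_i = n_iRT/V).
P(O2) required for 4.53 atm of SO2 = (1/2) × 4.53 = 2.265 atm; available 4.23 atm, so SO2 is limiting.
P(O2) remaining = 4.23 − (1/2) × 4.53 = 1.965 atm
P(gaseous products) = (2)/2 × 4.53 = 4.530 atm
P_total at 1060 K = 1.965 + 4.530 = 6.495 atm
Scaling to 415 °C: P = 6.495 × 688.15/1060 = 4.217 atm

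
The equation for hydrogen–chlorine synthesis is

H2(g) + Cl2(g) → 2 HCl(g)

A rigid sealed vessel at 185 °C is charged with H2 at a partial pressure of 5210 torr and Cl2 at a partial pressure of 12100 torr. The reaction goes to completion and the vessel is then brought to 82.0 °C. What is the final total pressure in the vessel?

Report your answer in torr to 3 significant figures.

13400 torr

Because the vessel is rigid and T is held at 185 °C, work the stoichiometry in partial pressures (P_i = n_iRT/V).
P(Cl2) required for 5210 torr of H2 = (1/1) × 5210 = 5210 torr; available 12100 torr, so H2 is limiting.
P(Cl2) remaining = 12100 − (1/1) × 5210 = 6890 torr
P(gaseous products) = (2)/1 × 5210 = 10420 torr
P_total at 185 °C = 6890 + 10420 = 17310 torr
Scaling to 82.0 °C: P = 17310 × 355.15/458.15 = 13420 torr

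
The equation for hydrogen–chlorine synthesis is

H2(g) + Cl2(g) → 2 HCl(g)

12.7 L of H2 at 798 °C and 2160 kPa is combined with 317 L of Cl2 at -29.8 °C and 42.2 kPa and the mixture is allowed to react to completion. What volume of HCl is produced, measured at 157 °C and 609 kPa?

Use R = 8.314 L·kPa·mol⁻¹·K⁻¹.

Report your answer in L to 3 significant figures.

n(H2) = PV/RT = (2160 × 12.7) / (8.314 × 1071.15) = 3.080 mol
n(Cl2) = PV/RT = (42.2 × 317) / (8.314 × 243.35) = 6.612 mol
For 3.080 mol H2, stoichiometry requires (1/1) × 3.080 = 3.080 mol Cl2; 6.612 mol is available, so H2 is limiting.
n(HCl) = (2/1) × 3.080 = 6.160 mol
V(HCl) = nRT/P = 6.160 × 8.314 × 430.15 / 609 = 36.17 L

36.2 L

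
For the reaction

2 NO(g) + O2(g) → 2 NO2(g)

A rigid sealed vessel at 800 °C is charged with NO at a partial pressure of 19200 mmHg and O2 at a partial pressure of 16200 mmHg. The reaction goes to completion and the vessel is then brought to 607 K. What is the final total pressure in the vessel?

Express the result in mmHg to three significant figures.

14600 mmHg

With V and T fixed, P_i ∝ n_i, so the mole ratios apply directly to partial pressures at 800 °C.
P(O2) required for 19200 mmHg of NO = (1/2) × 19200 = 9600 mmHg; available 16200 mmHg, so NO is limiting.
P(O2) remaining = 16200 − (1/2) × 19200 = 6600 mmHg
P(gaseous products) = (2)/2 × 19200 = 19200 mmHg
P_total at 800 °C = 6600 + 19200 = 25800 mmHg
Scaling to 607 K: P = 25800 × 607/1073.15 = 14590 mmHg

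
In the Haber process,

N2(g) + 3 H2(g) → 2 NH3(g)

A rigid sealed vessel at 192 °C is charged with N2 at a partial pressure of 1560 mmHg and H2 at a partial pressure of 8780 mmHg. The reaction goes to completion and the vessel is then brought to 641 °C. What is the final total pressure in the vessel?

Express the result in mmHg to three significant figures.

With V and T fixed, P_i ∝ n_i, so the mole ratios apply directly to partial pressures at 192 °C.
P(H2) required for 1560 mmHg of N2 = (3/1) × 1560 = 4680 mmHg; available 8780 mmHg, so N2 is limiting.
P(H2) remaining = 8780 − (3/1) × 1560 = 4100 mmHg
P(gaseous products) = (2)/1 × 1560 = 3120 mmHg
P_total at 192 °C = 4100 + 3120 = 7220 mmHg
Scaling to 641 °C: P = 7220 × 914.15/465.15 = 14190 mmHg

14200 mmHg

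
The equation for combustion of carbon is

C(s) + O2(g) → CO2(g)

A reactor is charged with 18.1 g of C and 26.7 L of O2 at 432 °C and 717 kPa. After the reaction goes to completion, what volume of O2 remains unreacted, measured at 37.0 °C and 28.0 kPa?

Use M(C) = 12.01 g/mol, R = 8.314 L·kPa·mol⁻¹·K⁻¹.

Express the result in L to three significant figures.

n(C) = 18.1 / 12.01 = 1.507 mol
n(O2) = PV/RT = (717 × 26.7) / (8.314 × 705.15) = 3.265 mol
For 1.507 mol C, stoichiometry requires (1/1) × 1.507 = 1.507 mol O2; 3.265 mol is available, so C is limiting.
n(O2) consumed = (1/1) × 1.507 = 1.507 mol; remaining = 3.265 − 1.507 = 1.758 mol
V(O2) = nRT/P = 1.758 × 8.314 × 310.15 / 28.0 = 161.9 L

162 L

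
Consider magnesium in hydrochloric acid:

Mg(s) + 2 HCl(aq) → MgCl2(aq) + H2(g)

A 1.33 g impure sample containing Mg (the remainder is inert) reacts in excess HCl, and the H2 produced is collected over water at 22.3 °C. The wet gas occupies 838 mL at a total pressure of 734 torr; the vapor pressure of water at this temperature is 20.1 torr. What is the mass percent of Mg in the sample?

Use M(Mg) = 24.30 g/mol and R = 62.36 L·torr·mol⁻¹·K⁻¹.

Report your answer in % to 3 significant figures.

P(H2) = 734 − 20.1 = 713.9 torr
n(H2) = PV/RT = (713.9 × 0.8380) / (62.36 × 295.45) = 0.03247 mol
n(Mg) = (1/1) × 0.03247 = 0.03247 mol
m(Mg) = 0.03247 × 24.30 = 0.7890 g
%Mg = 0.7890 / 1.33 × 100 = 59.32%

59.3 %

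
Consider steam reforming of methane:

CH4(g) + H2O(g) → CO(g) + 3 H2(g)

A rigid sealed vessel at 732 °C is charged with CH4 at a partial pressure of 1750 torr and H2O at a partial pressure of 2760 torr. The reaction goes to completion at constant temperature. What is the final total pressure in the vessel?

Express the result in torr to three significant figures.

Because the vessel is rigid and T is held at 732 °C, work the stoichiometry in partial pressures (P_i = n_iRT/V).
P(H2O) required for 1750 torr of CH4 = (1/1) × 1750 = 1750 torr; available 2760 torr, so CH4 is limiting.
P(H2O) remaining = 2760 − (1/1) × 1750 = 1010 torr
P(gaseous products) = (1+3)/1 × 1750 = 7000 torr
P_total at 732 °C = 1010 + 7000 = 8010 torr

8010 torr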